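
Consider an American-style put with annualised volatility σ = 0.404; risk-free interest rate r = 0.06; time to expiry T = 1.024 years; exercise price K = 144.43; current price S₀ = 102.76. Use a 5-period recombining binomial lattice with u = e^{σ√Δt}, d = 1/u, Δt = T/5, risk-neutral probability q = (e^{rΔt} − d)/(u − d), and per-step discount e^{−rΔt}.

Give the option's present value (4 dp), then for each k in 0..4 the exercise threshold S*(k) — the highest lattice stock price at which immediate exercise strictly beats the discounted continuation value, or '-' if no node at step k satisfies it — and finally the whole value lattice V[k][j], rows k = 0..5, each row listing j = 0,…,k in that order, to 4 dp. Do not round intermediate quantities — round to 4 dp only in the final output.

price = 43.7729
boundary = - 85.5898 71.2886 85.5898 102.7600
tree:
43.7729
58.8402 29.0764
73.1414 42.3890 15.8482
85.0530 58.8402 26.2058 5.3846
94.9743 73.1414 41.6700 10.6478 0.0000
103.2378 85.0530 58.8402 21.0553 0.0000 0.0000

Δt=0.20480  u=1.20061  d=0.83291  q=0.48804  discount=0.98779
step 5 (expiry): payoffs max(K−S,0) = 103.2378 85.0530 58.8402 21.0553 0.0000 0.0000
step 4: (k=4,j=0): S=49.4557, (K−S)⁺=94.9743, hold=93.2104 ⇒ V=94.9743 exercise | (k=4,j=1): S=71.2886, (K−S)⁺=73.1414, hold=71.3775 ⇒ V=73.1414 exercise | (k=4,j=2): S=102.7600, (K−S)⁺=41.6700, hold=39.9061 ⇒ V=41.6700 exercise | (k=4,j=3): S=148.1248, (K−S)⁺=0.0000, hold=10.6478 ⇒ V=10.6478 continue | (k=4,j=4): S=213.5165, (K−S)⁺=0.0000, hold=0.0000 ⇒ V=0.0000 continue  boundary S*=102.7600
step 3: (k=3,j=0): S=59.3770, (K−S)⁺=85.0530, hold=83.2891 ⇒ V=85.0530 exercise | (k=3,j=1): S=85.5898, (K−S)⁺=58.8402, hold=57.0763 ⇒ V=58.8402 exercise | (k=3,j=2): S=123.3747, (K−S)⁺=21.0553, hold=26.2058 ⇒ V=26.2058 continue | (k=3,j=3): S=177.8401, (K−S)⁺=0.0000, hold=5.3846 ⇒ V=5.3846 continue  boundary S*=85.5898
step 2: (k=2,j=0): S=71.2886, (K−S)⁺=73.1414, hold=71.3775 ⇒ V=73.1414 exercise | (k=2,j=1): S=102.7600, (K−S)⁺=41.6700, hold=42.3890 ⇒ V=42.3890 continue | (k=2,j=2): S=148.1248, (K−S)⁺=0.0000, hold=15.8482 ⇒ V=15.8482 continue  boundary S*=71.2886
step 1: (k=1,j=0): S=85.5898, (K−S)⁺=58.8402, hold=57.4229 ⇒ V=58.8402 exercise | (k=1,j=1): S=123.3747, (K−S)⁺=21.0553, hold=29.0764 ⇒ V=29.0764 continue  boundary S*=85.5898
step 0: (k=0,j=0): S=102.7600, (K−S)⁺=41.6700, hold=43.7729 ⇒ V=43.7729 continue  boundary S*=-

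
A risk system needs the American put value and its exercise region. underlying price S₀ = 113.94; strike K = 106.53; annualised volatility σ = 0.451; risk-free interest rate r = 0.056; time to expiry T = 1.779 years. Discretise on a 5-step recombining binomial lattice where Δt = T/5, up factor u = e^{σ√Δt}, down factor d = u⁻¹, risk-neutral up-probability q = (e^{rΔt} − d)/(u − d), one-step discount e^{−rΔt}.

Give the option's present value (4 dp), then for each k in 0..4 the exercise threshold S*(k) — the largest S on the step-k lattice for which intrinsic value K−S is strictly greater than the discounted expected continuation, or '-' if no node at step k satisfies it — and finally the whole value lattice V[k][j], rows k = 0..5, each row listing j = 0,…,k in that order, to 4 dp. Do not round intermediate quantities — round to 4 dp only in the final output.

price = 19.0326
boundary = - - - 50.8368 66.5290
tree:
19.0326
28.3207 9.3780
40.6518 15.6336 2.7281
55.6932 25.4376 5.2520 0.0000
67.6840 40.0010 10.1109 0.0000 0.0000
76.8466 55.6932 19.4650 0.0000 0.0000 0.0000

Δt=0.35580  u=1.30868  d=0.76413  q=0.47011  discount=0.98027
step 5 (expiry): payoffs max(K−S,0) = 76.8466 55.6932 19.4650 0.0000 0.0000 0.0000
step 4: (k=4,j=0): S=38.8460, (K−S)⁺=67.6840, hold=65.5824 ⇒ V=67.6840 exercise | (k=4,j=1): S=66.5290, (K−S)⁺=40.0010, hold=37.8994 ⇒ V=40.0010 exercise | (k=4,j=2): S=113.9400, (K−S)⁺=0.0000, hold=10.1109 ⇒ V=10.1109 continue | (k=4,j=3): S=195.1378, (K−S)⁺=0.0000, hold=0.0000 ⇒ V=0.0000 continue | (k=4,j=4): S=334.2000, (K−S)⁺=0.0000, hold=0.0000 ⇒ V=0.0000 continue  boundary S*=66.5290
step 3: (k=3,j=0): S=50.8368, (K−S)⁺=55.6932, hold=53.5916 ⇒ V=55.6932 exercise | (k=3,j=1): S=87.0650, (K−S)⁺=19.4650, hold=25.4376 ⇒ V=25.4376 continue | (k=3,j=2): S=149.1107, (K−S)⁺=0.0000, hold=5.2520 ⇒ V=5.2520 continue | (k=3,j=3): S=255.3723, (K−S)⁺=0.0000, hold=0.0000 ⇒ V=0.0000 continue  boundary S*=50.8368
step 2: (k=2,j=0): S=66.5290, (K−S)⁺=40.0010, hold=40.6518 ⇒ V=40.6518 continue | (k=2,j=1): S=113.9400, (K−S)⁺=0.0000, hold=15.6336 ⇒ V=15.6336 continue | (k=2,j=2): S=195.1378, (K−S)⁺=0.0000, hold=2.7281 ⇒ V=2.7281 continue  boundary S*=-
step 1: (k=1,j=0): S=87.0650, (K−S)⁺=19.4650, hold=28.3207 ⇒ V=28.3207 continue | (k=1,j=1): S=149.1107, (K−S)⁺=0.0000, hold=9.3780 ⇒ V=9.3780 continue  boundary S*=-
step 0: (k=0,j=0): S=113.9400, (K−S)⁺=0.0000, hold=19.0326 ⇒ V=19.0326 continue  boundary S*=-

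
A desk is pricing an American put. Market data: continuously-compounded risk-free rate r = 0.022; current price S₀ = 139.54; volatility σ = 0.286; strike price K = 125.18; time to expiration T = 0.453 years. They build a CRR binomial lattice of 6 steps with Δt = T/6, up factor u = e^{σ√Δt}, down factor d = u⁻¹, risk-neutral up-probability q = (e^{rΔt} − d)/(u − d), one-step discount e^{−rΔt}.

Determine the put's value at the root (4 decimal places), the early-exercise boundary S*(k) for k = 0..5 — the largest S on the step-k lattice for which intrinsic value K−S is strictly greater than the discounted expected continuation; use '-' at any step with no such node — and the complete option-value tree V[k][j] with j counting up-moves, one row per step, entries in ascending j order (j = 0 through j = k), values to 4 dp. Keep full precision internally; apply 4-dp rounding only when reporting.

price = 4.4591
boundary = - - - - 101.9020 110.2330
tree:
4.4591
7.0636 1.7734
10.9016 3.1076 0.3959
16.2781 5.3633 0.7791 0.0000
23.2780 9.0747 1.5329 0.0000 0.0000
30.9794 14.9470 3.0162 0.0000 0.0000 0.0000
38.0988 23.2780 5.9349 0.0000 0.0000 0.0000 0.0000

params: Δt=0.07550 u=1.08176 d=0.92442 q=0.49093 e^(-rΔt)=0.99834
t_6 payoffs: 38.0988 23.2780 5.9349 0.0000 0.0000 0.0000 0.0000
t_5: node(5,0) S=94.2006 payoff=30.9794 vs cont=30.7717 → 30.9794 [stop]  node(5,1) S=110.2330 payoff=14.9470 vs cont=14.7392 → 14.9470 [stop]  node(5,2) S=128.9941 payoff=0.0000 vs cont=3.0162 → 3.0162 [wait]  node(5,3) S=150.9481 payoff=0.0000 vs cont=0.0000 → 0.0000 [wait]  node(5,4) S=176.6387 payoff=0.0000 vs cont=0.0000 → 0.0000 [wait]  node(5,5) S=206.7016 payoff=0.0000 vs cont=0.0000 → 0.0000 [wait]  ⇒ S*(5)=110.2330
t_4: node(4,0) S=101.9020 payoff=23.2780 vs cont=23.0703 → 23.2780 [stop]  node(4,1) S=119.2451 payoff=5.9349 vs cont=9.0747 → 9.0747 [wait]  node(4,2) S=139.5400 payoff=0.0000 vs cont=1.5329 → 1.5329 [wait]  node(4,3) S=163.2889 payoff=0.0000 vs cont=0.0000 → 0.0000 [wait]  node(4,4) S=191.0798 payoff=0.0000 vs cont=0.0000 → 0.0000 [wait]  ⇒ S*(4)=101.9020
t_3: node(3,0) S=110.2330 payoff=14.9470 vs cont=16.2781 → 16.2781 [wait]  node(3,1) S=128.9941 payoff=0.0000 vs cont=5.3633 → 5.3633 [wait]  node(3,2) S=150.9481 payoff=0.0000 vs cont=0.7791 → 0.7791 [wait]  node(3,3) S=176.6387 payoff=0.0000 vs cont=0.0000 → 0.0000 [wait]  ⇒ S*(3)=-
t_2: node(2,0) S=119.2451 payoff=5.9349 vs cont=10.9016 → 10.9016 [wait]  node(2,1) S=139.5400 payoff=0.0000 vs cont=3.1076 → 3.1076 [wait]  node(2,2) S=163.2889 payoff=0.0000 vs cont=0.3959 → 0.3959 [wait]  ⇒ S*(2)=-
t_1: node(1,0) S=128.9941 payoff=0.0000 vs cont=7.0636 → 7.0636 [wait]  node(1,1) S=150.9481 payoff=0.0000 vs cont=1.7734 → 1.7734 [wait]  ⇒ S*(1)=-
t_0: node(0,0) S=139.5400 payoff=0.0000 vs cont=4.4591 → 4.4591 [wait]  ⇒ S*(0)=-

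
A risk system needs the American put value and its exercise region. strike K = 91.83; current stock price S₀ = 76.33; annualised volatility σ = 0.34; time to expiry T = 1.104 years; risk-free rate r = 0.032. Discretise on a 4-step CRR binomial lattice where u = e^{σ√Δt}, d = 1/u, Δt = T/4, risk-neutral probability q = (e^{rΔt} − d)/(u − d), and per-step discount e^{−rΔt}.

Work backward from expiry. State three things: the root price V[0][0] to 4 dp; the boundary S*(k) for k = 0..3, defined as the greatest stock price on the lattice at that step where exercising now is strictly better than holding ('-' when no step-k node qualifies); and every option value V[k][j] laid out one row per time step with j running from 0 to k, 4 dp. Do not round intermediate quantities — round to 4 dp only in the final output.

Δt=0.27600  u=1.19557  d=0.83642  q=0.48016  discount=0.99121
step 4 (expiry): payoffs max(K−S,0) = 54.4708 38.4293 15.5000 0.0000 0.0000
step 3: (k=3,j=0): S=44.6655, (K−S)⁺=47.1645, hold=46.3570 ⇒ V=47.1645 exercise | (k=3,j=1): S=63.8441, (K−S)⁺=27.9859, hold=27.1784 ⇒ V=27.9859 exercise | (k=3,j=2): S=91.2577, (K−S)⁺=0.5723, hold=7.9866 ⇒ V=7.9866 continue | (k=3,j=3): S=130.4422, (K−S)⁺=0.0000, hold=0.0000 ⇒ V=0.0000 continue  boundary S*=63.8441
step 2: (k=2,j=0): S=53.4007, (K−S)⁺=38.4293, hold=37.6219 ⇒ V=38.4293 exercise | (k=2,j=1): S=76.3300, (K−S)⁺=15.5000, hold=18.2213 ⇒ V=18.2213 continue | (k=2,j=2): S=109.1048, (K−S)⁺=0.0000, hold=4.1152 ⇒ V=4.1152 continue  boundary S*=53.4007
step 1: (k=1,j=0): S=63.8441, (K−S)⁺=27.9859, hold=28.4736 ⇒ V=28.4736 continue | (k=1,j=1): S=91.2577, (K−S)⁺=0.5723, hold=11.3474 ⇒ V=11.3474 continue  boundary S*=-
step 0: (k=0,j=0): S=76.3300, (K−S)⁺=15.5000, hold=20.0722 ⇒ V=20.0722 continue  boundary S*=-

price = 20.0722
boundary = - - 53.4007 63.8441
tree:
20.0722
28.4736 11.3474
38.4293 18.2213 4.1152
47.1645 27.9859 7.9866 0.0000
54.4708 38.4293 15.5000 0.0000 0.0000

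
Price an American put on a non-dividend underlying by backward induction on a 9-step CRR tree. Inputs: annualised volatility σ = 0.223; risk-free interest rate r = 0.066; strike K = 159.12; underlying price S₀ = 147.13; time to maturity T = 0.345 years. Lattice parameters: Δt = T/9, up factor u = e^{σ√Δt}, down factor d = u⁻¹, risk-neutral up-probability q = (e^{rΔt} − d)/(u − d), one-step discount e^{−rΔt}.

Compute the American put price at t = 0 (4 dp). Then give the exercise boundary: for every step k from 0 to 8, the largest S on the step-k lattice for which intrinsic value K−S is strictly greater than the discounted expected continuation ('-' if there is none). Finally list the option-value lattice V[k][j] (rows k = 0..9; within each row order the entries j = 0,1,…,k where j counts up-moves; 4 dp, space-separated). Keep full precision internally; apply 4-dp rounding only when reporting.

Δt=0.03833, u=1.04463, d=0.95728, q=0.51809, disc=e^(-rΔt)=0.99747
k=9 terminal: V=max(K-S,0) → 59.7979 50.7350 40.8451 30.0527 18.2756 5.4239 0.0000 0.0000 0.0000 0.0000
k=8: j=0 S=103.7546 intr=55.3654 cont=54.9633 V=55.3654[EX]; j=1 S=113.2220 intr=45.8980 cont=45.4959 V=45.8980[EX]; j=2 S=123.5533 intr=35.5667 cont=35.1646 V=35.5667[EX]; j=3 S=134.8273 intr=24.2927 cont=23.8906 V=24.2927[EX]; j=4 S=147.1300 intr=11.9900 cont=11.5879 V=11.9900[EX]; j=5 S=160.5553 intr=0.0000 cont=2.6072 V=2.6072[hold]; j=6 S=175.2056 intr=0.0000 cont=0.0000 V=0.0000[hold]; j=7 S=191.1928 intr=0.0000 cont=0.0000 V=0.0000[hold]; j=8 S=208.6387 intr=0.0000 cont=0.0000 V=0.0000[hold]  S*(8)=147.1300
k=7: j=0 S=108.3850 intr=50.7350 cont=50.3329 V=50.7350[EX]; j=1 S=118.2749 intr=40.8451 cont=40.4430 V=40.8451[EX]; j=2 S=129.0673 intr=30.0527 cont=29.6507 V=30.0527[EX]; j=3 S=140.8444 intr=18.2756 cont=17.8736 V=18.2756[EX]; j=4 S=153.6961 intr=5.4239 cont=7.1109 V=7.1109[hold]; j=5 S=167.7206 intr=0.0000 cont=1.2533 V=1.2533[hold]; j=6 S=183.0247 intr=0.0000 cont=0.0000 V=0.0000[hold]; j=7 S=199.7254 intr=0.0000 cont=0.0000 V=0.0000[hold]  S*(7)=140.8444
k=6: j=0 S=113.2220 intr=45.8980 cont=45.4959 V=45.8980[EX]; j=1 S=123.5533 intr=35.5667 cont=35.1646 V=35.5667[EX]; j=2 S=134.8273 intr=24.2927 cont=23.8906 V=24.2927[EX]; j=3 S=147.1300 intr=11.9900 cont=12.4598 V=12.4598[hold]; j=4 S=160.5553 intr=0.0000 cont=4.0658 V=4.0658[hold]; j=5 S=175.2056 intr=0.0000 cont=0.6024 V=0.6024[hold]; j=6 S=191.1928 intr=0.0000 cont=0.0000 V=0.0000[hold]  S*(6)=134.8273
k=5: j=0 S=118.2749 intr=40.8451 cont=40.4430 V=40.8451[EX]; j=1 S=129.0673 intr=30.0527 cont=29.6507 V=30.0527[EX]; j=2 S=140.8444 intr=18.2756 cont=18.1163 V=18.2756[EX]; j=3 S=153.6961 intr=5.4239 cont=8.0905 V=8.0905[hold]; j=4 S=167.7206 intr=0.0000 cont=2.2658 V=2.2658[hold]; j=5 S=183.0247 intr=0.0000 cont=0.2896 V=0.2896[hold]  S*(5)=140.8444
k=4: j=0 S=123.5533 intr=35.5667 cont=35.1646 V=35.5667[EX]; j=1 S=134.8273 intr=24.2927 cont=23.8906 V=24.2927[EX]; j=2 S=147.1300 intr=11.9900 cont=12.9660 V=12.9660[hold]; j=3 S=160.5553 intr=0.0000 cont=5.0599 V=5.0599[hold]; j=4 S=175.2056 intr=0.0000 cont=1.2388 V=1.2388[hold]  S*(4)=134.8273
k=3: j=0 S=129.0673 intr=30.0527 cont=29.6507 V=30.0527[EX]; j=1 S=140.8444 intr=18.2756 cont=18.3779 V=18.3779[hold]; j=2 S=153.6961 intr=5.4239 cont=8.8476 V=8.8476[hold]; j=3 S=167.7206 intr=0.0000 cont=3.0725 V=3.0725[hold]  S*(3)=129.0673
k=2: j=0 S=134.8273 intr=24.2927 cont=23.9435 V=24.2927[EX]; j=1 S=147.1300 intr=11.9900 cont=13.4064 V=13.4064[hold]; j=2 S=160.5553 intr=0.0000 cont=5.8408 V=5.8408[hold]  S*(2)=134.8273
k=1: j=0 S=140.8444 intr=18.2756 cont=18.6055 V=18.6055[hold]; j=1 S=153.6961 intr=5.4239 cont=9.4628 V=9.4628[hold]  S*(1)=-
k=0: j=0 S=147.1300 intr=11.9900 cont=13.8337 V=13.8337[hold]  S*(0)=-

price = 13.8337
boundary = - - 134.8273 129.0673 134.8273 140.8444 134.8273 140.8444 147.1300
tree:
13.8337
18.6055 9.4628
24.2927 13.4064 5.8408
30.0527 18.3779 8.8476 3.0725
35.5667 24.2927 12.9660 5.0599 1.2388
40.8451 30.0527 18.2756 8.0905 2.2658 0.2896
45.8980 35.5667 24.2927 12.4598 4.0658 0.6024 0.0000
50.7350 40.8451 30.0527 18.2756 7.1109 1.2533 0.0000 0.0000
55.3654 45.8980 35.5667 24.2927 11.9900 2.6072 0.0000 0.0000 0.0000
59.7979 50.7350 40.8451 30.0527 18.2756 5.4239 0.0000 0.0000 0.0000 0.0000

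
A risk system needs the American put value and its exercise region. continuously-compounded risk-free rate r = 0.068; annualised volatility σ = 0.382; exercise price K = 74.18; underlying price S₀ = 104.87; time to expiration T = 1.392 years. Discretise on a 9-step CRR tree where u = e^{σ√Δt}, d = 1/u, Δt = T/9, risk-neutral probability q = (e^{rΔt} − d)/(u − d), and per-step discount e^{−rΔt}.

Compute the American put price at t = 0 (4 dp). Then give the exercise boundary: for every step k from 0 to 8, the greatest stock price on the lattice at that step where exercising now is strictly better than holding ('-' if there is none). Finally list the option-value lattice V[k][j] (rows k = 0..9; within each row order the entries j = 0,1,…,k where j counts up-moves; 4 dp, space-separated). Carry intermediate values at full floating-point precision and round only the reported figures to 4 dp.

price = 3.6196
boundary = - - - - - 49.4797 42.5777 49.4797 57.5005
tree:
3.6196
5.6136 1.6830
8.5077 2.8105 0.5802
12.5506 4.6061 1.0570 0.1111
17.9367 7.3785 1.9046 0.2235 0.0000
24.7003 11.4882 3.3855 0.4496 0.0000 0.0000
31.6023 17.2502 5.9140 0.9043 0.0000 0.0000 0.0000
37.5415 24.7003 10.0939 1.8189 0.0000 0.0000 0.0000 0.0000
42.6523 31.6023 16.6795 3.6584 0.0000 0.0000 0.0000 0.0000 0.0000
47.0501 37.5415 24.7003 7.3584 0.0000 0.0000 0.0000 0.0000 0.0000 0.0000

Δt=0.15467, u=1.16210, d=0.86051, q=0.49757, disc=e^(-rΔt)=0.98954
k=9 terminal: V=max(K-S,0) → 47.0501 37.5415 24.7003 7.3584 0.0000 0.0000 0.0000 0.0000 0.0000 0.0000
k=8: j=0 S=31.5277 intr=42.6523 cont=41.8762 V=42.6523[EX]; j=1 S=42.5777 intr=31.6023 cont=30.8262 V=31.6023[EX]; j=2 S=57.5005 intr=16.6795 cont=15.9034 V=16.6795[EX]; j=3 S=77.6536 intr=0.0000 cont=3.6584 V=3.6584[hold]; j=4 S=104.8700 intr=0.0000 cont=0.0000 V=0.0000[hold]; j=5 S=141.6253 intr=0.0000 cont=0.0000 V=0.0000[hold]; j=6 S=191.2628 intr=0.0000 cont=0.0000 V=0.0000[hold]; j=7 S=258.2975 intr=0.0000 cont=0.0000 V=0.0000[hold]; j=8 S=348.8268 intr=0.0000 cont=0.0000 V=0.0000[hold]  S*(8)=57.5005
k=7: j=0 S=36.6385 intr=37.5415 cont=36.7654 V=37.5415[EX]; j=1 S=49.4797 intr=24.7003 cont=23.9242 V=24.7003[EX]; j=2 S=66.8216 intr=7.3584 cont=10.0939 V=10.0939[hold]; j=3 S=90.2415 intr=0.0000 cont=1.8189 V=1.8189[hold]; j=4 S=121.8698 intr=0.0000 cont=0.0000 V=0.0000[hold]; j=5 S=164.5833 intr=0.0000 cont=0.0000 V=0.0000[hold]; j=6 S=222.2672 intr=0.0000 cont=0.0000 V=0.0000[hold]; j=7 S=300.1684 intr=0.0000 cont=0.0000 V=0.0000[hold]  S*(7)=49.4797
k=6: j=0 S=42.5777 intr=31.6023 cont=30.8262 V=31.6023[EX]; j=1 S=57.5005 intr=16.6795 cont=17.2502 V=17.2502[hold]; j=2 S=77.6536 intr=0.0000 cont=5.9140 V=5.9140[hold]; j=3 S=104.8700 intr=0.0000 cont=0.9043 V=0.9043[hold]; j=4 S=141.6253 intr=0.0000 cont=0.0000 V=0.0000[hold]; j=5 S=191.2628 intr=0.0000 cont=0.0000 V=0.0000[hold]; j=6 S=258.2975 intr=0.0000 cont=0.0000 V=0.0000[hold]  S*(6)=42.5777
k=5: j=0 S=49.4797 intr=24.7003 cont=24.2052 V=24.7003[EX]; j=1 S=66.8216 intr=7.3584 cont=11.4882 V=11.4882[hold]; j=2 S=90.2415 intr=0.0000 cont=3.3855 V=3.3855[hold]; j=3 S=121.8698 intr=0.0000 cont=0.4496 V=0.4496[hold]; j=4 S=164.5833 intr=0.0000 cont=0.0000 V=0.0000[hold]; j=5 S=222.2672 intr=0.0000 cont=0.0000 V=0.0000[hold]  S*(5)=49.4797
k=4: j=0 S=57.5005 intr=16.6795 cont=17.9367 V=17.9367[hold]; j=1 S=77.6536 intr=0.0000 cont=7.3785 V=7.3785[hold]; j=2 S=104.8700 intr=0.0000 cont=1.9046 V=1.9046[hold]; j=3 S=141.6253 intr=0.0000 cont=0.2235 V=0.2235[hold]; j=4 S=191.2628 intr=0.0000 cont=0.0000 V=0.0000[hold]  S*(4)=-
k=3: j=0 S=66.8216 intr=7.3584 cont=12.5506 V=12.5506[hold]; j=1 S=90.2415 intr=0.0000 cont=4.6061 V=4.6061[hold]; j=2 S=121.8698 intr=0.0000 cont=1.0570 V=1.0570[hold]; j=3 S=164.5833 intr=0.0000 cont=0.1111 V=0.1111[hold]  S*(3)=-
k=2: j=0 S=77.6536 intr=0.0000 cont=8.5077 V=8.5077[hold]; j=1 S=104.8700 intr=0.0000 cont=2.8105 V=2.8105[hold]; j=2 S=141.6253 intr=0.0000 cont=0.5802 V=0.5802[hold]  S*(2)=-
k=1: j=0 S=90.2415 intr=0.0000 cont=5.6136 V=5.6136[hold]; j=1 S=121.8698 intr=0.0000 cont=1.6830 V=1.6830[hold]  S*(1)=-
k=0: j=0 S=104.8700 intr=0.0000 cont=3.6196 V=3.6196[hold]  S*(0)=-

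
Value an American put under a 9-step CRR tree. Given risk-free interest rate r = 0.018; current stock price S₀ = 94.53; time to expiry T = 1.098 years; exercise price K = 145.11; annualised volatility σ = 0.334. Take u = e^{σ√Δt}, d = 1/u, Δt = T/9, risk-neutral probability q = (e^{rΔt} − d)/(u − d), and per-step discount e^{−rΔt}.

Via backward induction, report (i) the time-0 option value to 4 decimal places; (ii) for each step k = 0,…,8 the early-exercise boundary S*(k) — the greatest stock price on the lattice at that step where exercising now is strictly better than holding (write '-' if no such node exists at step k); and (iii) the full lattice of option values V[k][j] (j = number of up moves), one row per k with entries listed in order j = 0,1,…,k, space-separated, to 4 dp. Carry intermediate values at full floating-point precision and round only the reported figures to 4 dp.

price = 51.4915
boundary = - 84.1210 74.8581 84.1210 74.8581 84.1210 94.5300 106.2270 119.3714
tree:
51.4915
60.9890 41.4494
70.2519 51.0216 31.2804
78.4947 60.9890 40.4688 21.4802
85.8300 70.2519 50.5979 29.6925 12.6914
92.3575 78.4947 60.9890 39.5847 19.1235 5.7888
98.1662 85.8300 70.2519 50.5800 27.8670 9.7491 1.5297
103.3354 92.3575 78.4947 60.9890 38.8830 16.0735 2.9496 0.0000
107.9353 98.1662 85.8300 70.2519 50.5800 25.7386 5.6878 0.0000 0.0000
112.0288 103.3354 92.3575 78.4947 60.9890 38.8830 10.9678 0.0000 0.0000 0.0000

Δt=0.12200  u=1.12374  d=0.88989  q=0.48027  discount=0.99781
step 9 (expiry): payoffs max(K−S,0) = 112.0288 103.3354 92.3575 78.4947 60.9890 38.8830 10.9678 0.0000 0.0000 0.0000
step 8: (k=8,j=0): S=37.1747, (K−S)⁺=107.9353, hold=107.6170 ⇒ V=107.9353 exercise | (k=8,j=1): S=46.9438, (K−S)⁺=98.1662, hold=97.8479 ⇒ V=98.1662 exercise | (k=8,j=2): S=59.2800, (K−S)⁺=85.8300, hold=85.5117 ⇒ V=85.8300 exercise | (k=8,j=3): S=74.8581, (K−S)⁺=70.2519, hold=69.9335 ⇒ V=70.2519 exercise | (k=8,j=4): S=94.5300, (K−S)⁺=50.5800, hold=50.2617 ⇒ V=50.5800 exercise | (k=8,j=5): S=119.3714, (K−S)⁺=25.7386, hold=25.4203 ⇒ V=25.7386 exercise | (k=8,j=6): S=150.7408, (K−S)⁺=0.0000, hold=5.6878 ⇒ V=5.6878 continue | (k=8,j=7): S=190.3538, (K−S)⁺=0.0000, hold=0.0000 ⇒ V=0.0000 continue | (k=8,j=8): S=240.3766, (K−S)⁺=0.0000, hold=0.0000 ⇒ V=0.0000 continue  boundary S*=119.3714
step 7: (k=7,j=0): S=41.7746, (K−S)⁺=103.3354, hold=103.0171 ⇒ V=103.3354 exercise | (k=7,j=1): S=52.7525, (K−S)⁺=92.3575, hold=92.0392 ⇒ V=92.3575 exercise | (k=7,j=2): S=66.6153, (K−S)⁺=78.4947, hold=78.1764 ⇒ V=78.4947 exercise | (k=7,j=3): S=84.1210, (K−S)⁺=60.9890, hold=60.6707 ⇒ V=60.9890 exercise | (k=7,j=4): S=106.2270, (K−S)⁺=38.8830, hold=38.5647 ⇒ V=38.8830 exercise | (k=7,j=5): S=134.1422, (K−S)⁺=10.9678, hold=16.0735 ⇒ V=16.0735 continue | (k=7,j=6): S=169.3933, (K−S)⁺=0.0000, hold=2.9496 ⇒ V=2.9496 continue | (k=7,j=7): S=213.9079, (K−S)⁺=0.0000, hold=0.0000 ⇒ V=0.0000 continue  boundary S*=106.2270
step 6: (k=6,j=0): S=46.9438, (K−S)⁺=98.1662, hold=97.8479 ⇒ V=98.1662 exercise | (k=6,j=1): S=59.2800, (K−S)⁺=85.8300, hold=85.5117 ⇒ V=85.8300 exercise | (k=6,j=2): S=74.8581, (K−S)⁺=70.2519, hold=69.9335 ⇒ V=70.2519 exercise | (k=6,j=3): S=94.5300, (K−S)⁺=50.5800, hold=50.2617 ⇒ V=50.5800 exercise | (k=6,j=4): S=119.3714, (K−S)⁺=25.7386, hold=27.8670 ⇒ V=27.8670 continue | (k=6,j=5): S=150.7408, (K−S)⁺=0.0000, hold=9.7491 ⇒ V=9.7491 continue | (k=6,j=6): S=190.3538, (K−S)⁺=0.0000, hold=1.5297 ⇒ V=1.5297 continue  boundary S*=94.5300
step 5: (k=5,j=0): S=52.7525, (K−S)⁺=92.3575, hold=92.0392 ⇒ V=92.3575 exercise | (k=5,j=1): S=66.6153, (K−S)⁺=78.4947, hold=78.1764 ⇒ V=78.4947 exercise | (k=5,j=2): S=84.1210, (K−S)⁺=60.9890, hold=60.6707 ⇒ V=60.9890 exercise | (k=5,j=3): S=106.2270, (K−S)⁺=38.8830, hold=39.5847 ⇒ V=39.5847 continue | (k=5,j=4): S=134.1422, (K−S)⁺=10.9678, hold=19.1235 ⇒ V=19.1235 continue | (k=5,j=5): S=169.3933, (K−S)⁺=0.0000, hold=5.7888 ⇒ V=5.7888 continue  boundary S*=84.1210
step 4: (k=4,j=0): S=59.2800, (K−S)⁺=85.8300, hold=85.5117 ⇒ V=85.8300 exercise | (k=4,j=1): S=74.8581, (K−S)⁺=70.2519, hold=69.9335 ⇒ V=70.2519 exercise | (k=4,j=2): S=94.5300, (K−S)⁺=50.5800, hold=50.5979 ⇒ V=50.5979 continue | (k=4,j=3): S=119.3714, (K−S)⁺=25.7386, hold=29.6925 ⇒ V=29.6925 continue | (k=4,j=4): S=150.7408, (K−S)⁺=0.0000, hold=12.6914 ⇒ V=12.6914 continue  boundary S*=74.8581
step 3: (k=3,j=0): S=66.6153, (K−S)⁺=78.4947, hold=78.1764 ⇒ V=78.4947 exercise | (k=3,j=1): S=84.1210, (K−S)⁺=60.9890, hold=60.6793 ⇒ V=60.9890 exercise | (k=3,j=2): S=106.2270, (K−S)⁺=38.8830, hold=40.4688 ⇒ V=40.4688 continue | (k=3,j=3): S=134.1422, (K−S)⁺=10.9678, hold=21.4802 ⇒ V=21.4802 continue  boundary S*=84.1210
step 2: (k=2,j=0): S=74.8581, (K−S)⁺=70.2519, hold=69.9335 ⇒ V=70.2519 exercise | (k=2,j=1): S=94.5300, (K−S)⁺=50.5800, hold=51.0216 ⇒ V=51.0216 continue | (k=2,j=2): S=119.3714, (K−S)⁺=25.7386, hold=31.2804 ⇒ V=31.2804 continue  boundary S*=74.8581
step 1: (k=1,j=0): S=84.1210, (K−S)⁺=60.9890, hold=60.8823 ⇒ V=60.9890 exercise | (k=1,j=1): S=106.2270, (K−S)⁺=38.8830, hold=41.4494 ⇒ V=41.4494 continue  boundary S*=84.1210
step 0: (k=0,j=0): S=94.5300, (K−S)⁺=50.5800, hold=51.4915 ⇒ V=51.4915 continue  boundary S*=-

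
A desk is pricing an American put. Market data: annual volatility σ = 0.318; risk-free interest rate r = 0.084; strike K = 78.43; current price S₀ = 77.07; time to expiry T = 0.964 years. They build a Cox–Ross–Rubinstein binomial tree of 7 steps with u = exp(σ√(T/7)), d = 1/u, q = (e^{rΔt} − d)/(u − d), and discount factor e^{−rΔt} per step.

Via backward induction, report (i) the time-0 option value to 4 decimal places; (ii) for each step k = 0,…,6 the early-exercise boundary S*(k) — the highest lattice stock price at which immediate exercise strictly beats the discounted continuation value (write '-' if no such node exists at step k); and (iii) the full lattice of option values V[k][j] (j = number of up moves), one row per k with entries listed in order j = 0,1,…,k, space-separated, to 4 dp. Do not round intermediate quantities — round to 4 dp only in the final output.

Δt=0.13771  u=1.12525  d=0.88869  q=0.51972  discount=0.98850
step 7 (expiry): payoffs max(K−S,0) = 44.6912 35.7100 24.3380 9.9388 0.0000 0.0000 0.0000 0.0000
step 6: (k=6,j=0): S=37.9647, (K−S)⁺=40.4653, hold=39.5632 ⇒ V=40.4653 exercise | (k=6,j=1): S=48.0709, (K−S)⁺=30.3591, hold=29.4571 ⇒ V=30.3591 exercise | (k=6,j=2): S=60.8673, (K−S)⁺=17.5627, hold=16.6607 ⇒ V=17.5627 exercise | (k=6,j=3): S=77.0700, (K−S)⁺=1.3600, hold=4.7186 ⇒ V=4.7186 continue | (k=6,j=4): S=97.5859, (K−S)⁺=0.0000, hold=0.0000 ⇒ V=0.0000 continue | (k=6,j=5): S=123.5631, (K−S)⁺=0.0000, hold=0.0000 ⇒ V=0.0000 continue | (k=6,j=6): S=156.4553, (K−S)⁺=0.0000, hold=0.0000 ⇒ V=0.0000 continue  boundary S*=60.8673
step 5: (k=5,j=0): S=42.7200, (K−S)⁺=35.7100, hold=34.8080 ⇒ V=35.7100 exercise | (k=5,j=1): S=54.0920, (K−S)⁺=24.3380, hold=23.4360 ⇒ V=24.3380 exercise | (k=5,j=2): S=68.4912, (K−S)⁺=9.9388, hold=10.7622 ⇒ V=10.7622 continue | (k=5,j=3): S=86.7234, (K−S)⁺=0.0000, hold=2.2402 ⇒ V=2.2402 continue | (k=5,j=4): S=109.8090, (K−S)⁺=0.0000, hold=0.0000 ⇒ V=0.0000 continue | (k=5,j=5): S=139.0399, (K−S)⁺=0.0000, hold=0.0000 ⇒ V=0.0000 continue  boundary S*=54.0920
step 4: (k=4,j=0): S=48.0709, (K−S)⁺=30.3591, hold=29.4571 ⇒ V=30.3591 exercise | (k=4,j=1): S=60.8673, (K−S)⁺=17.5627, hold=17.0837 ⇒ V=17.5627 exercise | (k=4,j=2): S=77.0700, (K−S)⁺=1.3600, hold=6.2603 ⇒ V=6.2603 continue | (k=4,j=3): S=97.5859, (K−S)⁺=0.0000, hold=1.0636 ⇒ V=1.0636 continue | (k=4,j=4): S=123.5631, (K−S)⁺=0.0000, hold=0.0000 ⇒ V=0.0000 continue  boundary S*=60.8673
step 3: (k=3,j=0): S=54.0920, (K−S)⁺=24.3380, hold=23.4360 ⇒ V=24.3380 exercise | (k=3,j=1): S=68.4912, (K−S)⁺=9.9388, hold=11.5543 ⇒ V=11.5543 continue | (k=3,j=2): S=86.7234, (K−S)⁺=0.0000, hold=3.5186 ⇒ V=3.5186 continue | (k=3,j=3): S=109.8090, (K−S)⁺=0.0000, hold=0.5049 ⇒ V=0.5049 continue  boundary S*=54.0920
step 2: (k=2,j=0): S=60.8673, (K−S)⁺=17.5627, hold=17.4906 ⇒ V=17.5627 exercise | (k=2,j=1): S=77.0700, (K−S)⁺=1.3600, hold=7.2931 ⇒ V=7.2931 continue | (k=2,j=2): S=97.5859, (K−S)⁺=0.0000, hold=1.9299 ⇒ V=1.9299 continue  boundary S*=60.8673
step 1: (k=1,j=0): S=68.4912, (K−S)⁺=9.9388, hold=12.0849 ⇒ V=12.0849 continue | (k=1,j=1): S=86.7234, (K−S)⁺=0.0000, hold=4.4539 ⇒ V=4.4539 continue  boundary S*=-
step 0: (k=0,j=0): S=77.0700, (K−S)⁺=1.3600, hold=8.0256 ⇒ V=8.0256 continue  boundary S*=-

price = 8.0256
boundary = - - 60.8673 54.0920 60.8673 54.0920 60.8673
tree:
8.0256
12.0849 4.4539
17.5627 7.2931 1.9299
24.3380 11.5543 3.5186 0.5049
30.3591 17.5627 6.2603 1.0636 0.0000
35.7100 24.3380 10.7622 2.2402 0.0000 0.0000
40.4653 30.3591 17.5627 4.7186 0.0000 0.0000 0.0000
44.6912 35.7100 24.3380 9.9388 0.0000 0.0000 0.0000 0.0000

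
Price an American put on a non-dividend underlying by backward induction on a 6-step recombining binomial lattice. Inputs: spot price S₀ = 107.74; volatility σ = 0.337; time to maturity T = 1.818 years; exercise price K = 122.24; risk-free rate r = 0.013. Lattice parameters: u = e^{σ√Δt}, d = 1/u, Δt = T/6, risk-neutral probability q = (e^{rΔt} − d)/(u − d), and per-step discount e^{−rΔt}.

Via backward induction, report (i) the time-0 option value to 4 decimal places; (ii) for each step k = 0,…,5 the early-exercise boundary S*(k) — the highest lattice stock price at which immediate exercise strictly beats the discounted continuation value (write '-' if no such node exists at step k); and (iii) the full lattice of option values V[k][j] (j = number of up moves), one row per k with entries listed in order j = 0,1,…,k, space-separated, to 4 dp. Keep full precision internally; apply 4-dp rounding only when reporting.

params: Δt=0.30300 u=1.20382 d=0.83069 q=0.46433 e^(-rΔt)=0.99607
t_6 payoffs: 86.8403 70.9391 47.8951 14.5000 0.0000 0.0000 0.0000
t_5: node(5,0) S=42.6150 payoff=79.6250 vs cont=79.1445 → 79.6250 [stop]  node(5,1) S=61.7573 payoff=60.4827 vs cont=60.0022 → 60.4827 [stop]  node(5,2) S=89.4981 payoff=32.7419 vs cont=32.2613 → 32.7419 [stop]  node(5,3) S=129.7000 payoff=0.0000 vs cont=7.7366 → 7.7366 [wait]  node(5,4) S=187.9602 payoff=0.0000 vs cont=0.0000 → 0.0000 [wait]  node(5,5) S=272.3904 payoff=0.0000 vs cont=0.0000 → 0.0000 [wait]  ⇒ S*(5)=89.4981
t_4: node(4,0) S=51.3009 payoff=70.9391 vs cont=70.4585 → 70.9391 [stop]  node(4,1) S=74.3449 payoff=47.8951 vs cont=47.4146 → 47.8951 [stop]  node(4,2) S=107.7400 payoff=14.5000 vs cont=21.0480 → 21.0480 [wait]  node(4,3) S=156.1360 payoff=0.0000 vs cont=4.1280 → 4.1280 [wait]  node(4,4) S=226.2710 payoff=0.0000 vs cont=0.0000 → 0.0000 [wait]  ⇒ S*(4)=74.3449
t_3: node(3,0) S=61.7573 payoff=60.4827 vs cont=60.0022 → 60.4827 [stop]  node(3,1) S=89.4981 payoff=32.7419 vs cont=35.2898 → 35.2898 [wait]  node(3,2) S=129.7000 payoff=0.0000 vs cont=13.1396 → 13.1396 [wait]  node(3,3) S=187.9602 payoff=0.0000 vs cont=2.2025 → 2.2025 [wait]  ⇒ S*(3)=61.7573
t_2: node(2,0) S=74.3449 payoff=47.8951 vs cont=48.5930 → 48.5930 [wait]  node(2,1) S=107.7400 payoff=14.5000 vs cont=24.9064 → 24.9064 [wait]  node(2,2) S=156.1360 payoff=0.0000 vs cont=8.0294 → 8.0294 [wait]  ⇒ S*(2)=-
t_1: node(1,0) S=89.4981 payoff=32.7419 vs cont=37.4467 → 37.4467 [wait]  node(1,1) S=129.7000 payoff=0.0000 vs cont=17.0028 → 17.0028 [wait]  ⇒ S*(1)=-
t_0: node(0,0) S=107.7400 payoff=14.5000 vs cont=27.8440 → 27.8440 [wait]  ⇒ S*(0)=-

price = 27.8440
boundary = - - - 61.7573 74.3449 89.4981
tree:
27.8440
37.4467 17.0028
48.5930 24.9064 8.0294
60.4827 35.2898 13.1396 2.2025
70.9391 47.8951 21.0480 4.1280 0.0000
79.6250 60.4827 32.7419 7.7366 0.0000 0.0000
86.8403 70.9391 47.8951 14.5000 0.0000 0.0000 0.0000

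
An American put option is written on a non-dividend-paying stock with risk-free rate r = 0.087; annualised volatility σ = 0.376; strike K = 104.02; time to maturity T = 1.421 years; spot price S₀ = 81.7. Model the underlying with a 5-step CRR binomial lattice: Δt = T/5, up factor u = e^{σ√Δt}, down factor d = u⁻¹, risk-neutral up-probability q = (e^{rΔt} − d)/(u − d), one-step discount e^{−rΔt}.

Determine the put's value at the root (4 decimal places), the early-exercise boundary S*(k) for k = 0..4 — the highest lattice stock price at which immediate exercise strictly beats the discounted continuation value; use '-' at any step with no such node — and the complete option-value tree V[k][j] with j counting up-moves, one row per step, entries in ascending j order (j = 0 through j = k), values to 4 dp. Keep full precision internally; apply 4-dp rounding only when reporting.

price = 24.7733
boundary = - 66.8604 54.7162 66.8604 81.7000
tree:
24.7733
37.1596 14.1827
49.3038 23.4930 6.0050
59.2422 37.1596 11.6199 0.9486
67.3754 49.3038 22.3200 1.9929 0.0000
74.0314 59.2422 37.1596 4.1868 0.0000 0.0000

params: Δt=0.28420 u=1.22195 d=0.81836 q=0.51208 e^(-rΔt)=0.97558
t_5 payoffs: 74.0314 59.2422 37.1596 4.1868 0.0000 0.0000
t_4: node(4,0) S=36.6446 payoff=67.3754 vs cont=64.8350 → 67.3754 [stop]  node(4,1) S=54.7162 payoff=49.3038 vs cont=46.7634 → 49.3038 [stop]  node(4,2) S=81.7000 payoff=22.3200 vs cont=19.7796 → 22.3200 [stop]  node(4,3) S=121.9911 payoff=0.0000 vs cont=1.9929 → 1.9929 [wait]  node(4,4) S=182.1522 payoff=0.0000 vs cont=0.0000 → 0.0000 [wait]  ⇒ S*(4)=81.7000
t_3: node(3,0) S=44.7778 payoff=59.2422 vs cont=56.7018 → 59.2422 [stop]  node(3,1) S=66.8604 payoff=37.1596 vs cont=34.6192 → 37.1596 [stop]  node(3,2) S=99.8332 payoff=4.1868 vs cont=11.6199 → 11.6199 [wait]  node(3,3) S=149.0669 payoff=0.0000 vs cont=0.9486 → 0.9486 [wait]  ⇒ S*(3)=66.8604
t_2: node(2,0) S=54.7162 payoff=49.3038 vs cont=46.7634 → 49.3038 [stop]  node(2,1) S=81.7000 payoff=22.3200 vs cont=23.4930 → 23.4930 [wait]  node(2,2) S=121.9911 payoff=0.0000 vs cont=6.0050 → 6.0050 [wait]  ⇒ S*(2)=54.7162
t_1: node(1,0) S=66.8604 payoff=37.1596 vs cont=35.2052 → 37.1596 [stop]  node(1,1) S=99.8332 payoff=4.1868 vs cont=14.1827 → 14.1827 [wait]  ⇒ S*(1)=66.8604
t_0: node(0,0) S=81.7000 payoff=22.3200 vs cont=24.7733 → 24.7733 [wait]  ⇒ S*(0)=-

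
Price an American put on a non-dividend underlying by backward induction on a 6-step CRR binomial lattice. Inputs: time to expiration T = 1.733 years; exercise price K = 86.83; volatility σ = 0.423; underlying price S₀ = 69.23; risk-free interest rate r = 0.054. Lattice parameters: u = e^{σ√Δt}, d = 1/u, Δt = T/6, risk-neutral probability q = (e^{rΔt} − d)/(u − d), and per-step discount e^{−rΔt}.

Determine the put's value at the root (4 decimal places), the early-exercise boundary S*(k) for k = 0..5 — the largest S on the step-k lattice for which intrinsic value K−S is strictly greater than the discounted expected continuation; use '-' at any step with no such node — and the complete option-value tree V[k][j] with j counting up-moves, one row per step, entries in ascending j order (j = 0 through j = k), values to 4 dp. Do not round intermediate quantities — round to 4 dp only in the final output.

params: Δt=0.28883 u=1.25525 d=0.79665 q=0.47769 e^(-rΔt)=0.98452
t_6 payoffs: 69.1324 58.9447 42.8926 17.6000 0.0000 0.0000 0.0000
t_5: node(5,0) S=22.2149 payoff=64.6151 vs cont=63.2713 → 64.6151 [stop]  node(5,1) S=35.0030 payoff=51.8270 vs cont=50.4833 → 51.8270 [stop]  node(5,2) S=55.1524 payoff=31.6776 vs cont=30.3338 → 31.6776 [stop]  node(5,3) S=86.9009 payoff=0.0000 vs cont=9.0504 → 9.0504 [wait]  node(5,4) S=136.9253 payoff=0.0000 vs cont=0.0000 → 0.0000 [wait]  node(5,5) S=215.7463 payoff=0.0000 vs cont=0.0000 → 0.0000 [wait]  ⇒ S*(5)=55.1524
t_4: node(4,0) S=27.8853 payoff=58.9447 vs cont=57.6009 → 58.9447 [stop]  node(4,1) S=43.9374 payoff=42.8926 vs cont=41.5488 → 42.8926 [stop]  node(4,2) S=69.2300 payoff=17.6000 vs cont=20.5459 → 20.5459 [wait]  node(4,3) S=109.0822 payoff=0.0000 vs cont=4.6540 → 4.6540 [wait]  node(4,4) S=171.8754 payoff=0.0000 vs cont=0.0000 → 0.0000 [wait]  ⇒ S*(4)=43.9374
t_3: node(3,0) S=35.0030 payoff=51.8270 vs cont=50.4833 → 51.8270 [stop]  node(3,1) S=55.1524 payoff=31.6776 vs cont=31.7193 → 31.7193 [wait]  node(3,2) S=86.9009 payoff=0.0000 vs cont=12.7541 → 12.7541 [wait]  node(3,3) S=136.9253 payoff=0.0000 vs cont=2.3932 → 2.3932 [wait]  ⇒ S*(3)=35.0030
t_2: node(2,0) S=43.9374 payoff=42.8926 vs cont=41.5684 → 42.8926 [stop]  node(2,1) S=69.2300 payoff=17.6000 vs cont=22.3091 → 22.3091 [wait]  node(2,2) S=109.0822 payoff=0.0000 vs cont=7.6840 → 7.6840 [wait]  ⇒ S*(2)=43.9374
t_1: node(1,0) S=55.1524 payoff=31.6776 vs cont=32.5485 → 32.5485 [wait]  node(1,1) S=86.9009 payoff=0.0000 vs cont=15.0858 → 15.0858 [wait]  ⇒ S*(1)=-
t_0: node(0,0) S=69.2300 payoff=17.6000 vs cont=23.8322 → 23.8322 [wait]  ⇒ S*(0)=-

price = 23.8322
boundary = - - 43.9374 35.0030 43.9374 55.1524
tree:
23.8322
32.5485 15.0858
42.8926 22.3091 7.6840
51.8270 31.7193 12.7541 2.3932
58.9447 42.8926 20.5459 4.6540 0.0000
64.6151 51.8270 31.6776 9.0504 0.0000 0.0000
69.1324 58.9447 42.8926 17.6000 0.0000 0.0000 0.0000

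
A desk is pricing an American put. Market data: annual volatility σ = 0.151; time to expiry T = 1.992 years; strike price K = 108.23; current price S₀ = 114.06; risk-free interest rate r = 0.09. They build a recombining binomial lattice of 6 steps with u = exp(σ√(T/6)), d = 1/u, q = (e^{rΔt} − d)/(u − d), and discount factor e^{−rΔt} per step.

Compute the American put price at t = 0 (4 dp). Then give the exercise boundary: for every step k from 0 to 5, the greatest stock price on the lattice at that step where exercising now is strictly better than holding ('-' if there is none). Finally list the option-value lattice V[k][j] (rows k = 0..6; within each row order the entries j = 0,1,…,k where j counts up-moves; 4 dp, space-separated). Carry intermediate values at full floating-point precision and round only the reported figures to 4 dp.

Δt=0.33200, u=1.09090, d=0.91667, q=0.65235, disc=e^(-rΔt)=0.97056
k=6 terminal: V=max(K-S,0) → 40.5566 27.6941 12.3868 0.0000 0.0000 0.0000 0.0000
k=5: j=0 S=73.8250 intr=34.4050 cont=31.2189 V=34.4050[EX]; j=1 S=87.8568 intr=20.3732 cont=17.1871 V=20.3732[EX]; j=2 S=104.5556 intr=3.6744 cont=4.1795 V=4.1795[hold]; j=3 S=124.4283 intr=0.0000 cont=0.0000 V=0.0000[hold]; j=4 S=148.0782 intr=0.0000 cont=0.0000 V=0.0000[hold]; j=5 S=176.2232 intr=0.0000 cont=0.0000 V=0.0000[hold]  S*(5)=87.8568
k=4: j=0 S=80.5359 intr=27.6941 cont=24.5080 V=27.6941[EX]; j=1 S=95.8432 intr=12.3868 cont=9.5205 V=12.3868[EX]; j=2 S=114.0600 intr=0.0000 cont=1.4102 V=1.4102[hold]; j=3 S=135.7392 intr=0.0000 cont=0.0000 V=0.0000[hold]; j=4 S=161.5389 intr=0.0000 cont=0.0000 V=0.0000[hold]  S*(4)=95.8432
k=3: j=0 S=87.8568 intr=20.3732 cont=17.1871 V=20.3732[EX]; j=1 S=104.5556 intr=3.6744 cont=5.0724 V=5.0724[hold]; j=2 S=124.4283 intr=0.0000 cont=0.4758 V=0.4758[hold]; j=3 S=148.0782 intr=0.0000 cont=0.0000 V=0.0000[hold]  S*(3)=87.8568
k=2: j=0 S=95.8432 intr=12.3868 cont=10.0858 V=12.3868[EX]; j=1 S=114.0600 intr=0.0000 cont=2.0128 V=2.0128[hold]; j=2 S=135.7392 intr=0.0000 cont=0.1606 V=0.1606[hold]  S*(2)=95.8432
k=1: j=0 S=104.5556 intr=3.6744 cont=5.4539 V=5.4539[hold]; j=1 S=124.4283 intr=0.0000 cont=0.7808 V=0.7808[hold]  S*(1)=-
k=0: j=0 S=114.0600 intr=0.0000 cont=2.3346 V=2.3346[hold]  S*(0)=-

price = 2.3346
boundary = - - 95.8432 87.8568 95.8432 87.8568
tree:
2.3346
5.4539 0.7808
12.3868 2.0128 0.1606
20.3732 5.0724 0.4758 0.0000
27.6941 12.3868 1.4102 0.0000 0.0000
34.4050 20.3732 4.1795 0.0000 0.0000 0.0000
40.5566 27.6941 12.3868 0.0000 0.0000 0.0000 0.0000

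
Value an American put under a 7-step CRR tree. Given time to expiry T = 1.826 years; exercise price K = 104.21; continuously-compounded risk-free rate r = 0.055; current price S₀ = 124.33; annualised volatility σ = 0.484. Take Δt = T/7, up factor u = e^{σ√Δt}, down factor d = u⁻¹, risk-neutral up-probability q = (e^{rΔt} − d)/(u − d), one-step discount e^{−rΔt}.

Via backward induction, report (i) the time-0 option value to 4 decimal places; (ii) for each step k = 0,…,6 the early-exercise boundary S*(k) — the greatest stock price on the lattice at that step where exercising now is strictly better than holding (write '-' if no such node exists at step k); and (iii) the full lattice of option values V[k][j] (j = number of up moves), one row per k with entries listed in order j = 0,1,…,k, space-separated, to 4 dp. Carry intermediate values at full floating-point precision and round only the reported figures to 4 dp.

price = 16.3536
boundary = - - - 59.2249 46.2538 59.2249 75.8336
tree:
16.3536
23.6595 8.5356
33.2244 13.4939 3.1505
44.9851 20.8526 5.5274 0.5400
57.9562 31.2725 9.6261 1.0287 0.0000
68.0865 44.9851 16.6166 1.9595 0.0000 0.0000
75.9981 57.9562 28.3764 3.7326 0.0000 0.0000 0.0000
82.1769 68.0865 44.9851 7.1101 0.0000 0.0000 0.0000 0.0000

params: Δt=0.26086 u=1.28043 d=0.78099 q=0.46745 e^(-rΔt)=0.98576
t_7 payoffs: 82.1769 68.0865 44.9851 7.1101 0.0000 0.0000 0.0000 0.0000
t_6: node(6,0) S=28.2119 payoff=75.9981 vs cont=74.5136 → 75.9981 [stop]  node(6,1) S=46.2538 payoff=57.9562 vs cont=56.4718 → 57.9562 [stop]  node(6,2) S=75.8336 payoff=28.3764 vs cont=26.8920 → 28.3764 [stop]  node(6,3) S=124.3300 payoff=0.0000 vs cont=3.7326 → 3.7326 [wait]  node(6,4) S=203.8404 payoff=0.0000 vs cont=0.0000 → 0.0000 [wait]  node(6,5) S=334.1986 payoff=0.0000 vs cont=0.0000 → 0.0000 [wait]  node(6,6) S=547.9222 payoff=0.0000 vs cont=0.0000 → 0.0000 [wait]  ⇒ S*(6)=75.8336
t_5: node(5,0) S=36.1235 payoff=68.0865 vs cont=66.6020 → 68.0865 [stop]  node(5,1) S=59.2249 payoff=44.9851 vs cont=43.5006 → 44.9851 [stop]  node(5,2) S=97.0999 payoff=7.1101 vs cont=16.6166 → 16.6166 [wait]  node(5,3) S=159.1963 payoff=0.0000 vs cont=1.9595 → 1.9595 [wait]  node(5,4) S=261.0042 payoff=0.0000 vs cont=0.0000 → 0.0000 [wait]  node(5,5) S=427.9192 payoff=0.0000 vs cont=0.0000 → 0.0000 [wait]  ⇒ S*(5)=59.2249
t_4: node(4,0) S=46.2538 payoff=57.9562 vs cont=56.4718 → 57.9562 [stop]  node(4,1) S=75.8336 payoff=28.3764 vs cont=31.2725 → 31.2725 [wait]  node(4,2) S=124.3300 payoff=0.0000 vs cont=9.6261 → 9.6261 [wait]  node(4,3) S=203.8404 payoff=0.0000 vs cont=1.0287 → 1.0287 [wait]  node(4,4) S=334.1986 payoff=0.0000 vs cont=0.0000 → 0.0000 [wait]  ⇒ S*(4)=46.2538
t_3: node(3,0) S=59.2249 payoff=44.9851 vs cont=44.8351 → 44.9851 [stop]  node(3,1) S=97.0999 payoff=7.1101 vs cont=20.8526 → 20.8526 [wait]  node(3,2) S=159.1963 payoff=0.0000 vs cont=5.5274 → 5.5274 [wait]  node(3,3) S=261.0042 payoff=0.0000 vs cont=0.5400 → 0.5400 [wait]  ⇒ S*(3)=59.2249
t_2: node(2,0) S=75.8336 payoff=28.3764 vs cont=33.2244 → 33.2244 [wait]  node(2,1) S=124.3300 payoff=0.0000 vs cont=13.4939 → 13.4939 [wait]  node(2,2) S=203.8404 payoff=0.0000 vs cont=3.1505 → 3.1505 [wait]  ⇒ S*(2)=-
t_1: node(1,0) S=97.0999 payoff=7.1101 vs cont=23.6595 → 23.6595 [wait]  node(1,1) S=159.1963 payoff=0.0000 vs cont=8.5356 → 8.5356 [wait]  ⇒ S*(1)=-
t_0: node(0,0) S=124.3300 payoff=0.0000 vs cont=16.3536 → 16.3536 [wait]  ⇒ S*(0)=-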